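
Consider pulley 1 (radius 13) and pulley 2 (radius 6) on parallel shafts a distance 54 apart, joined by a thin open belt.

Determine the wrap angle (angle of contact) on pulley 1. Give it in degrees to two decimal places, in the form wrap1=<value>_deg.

open belt: β = asin((r2−r1)/C) = asin(-7/54) = -7.4482°
wrap1 = π − 2β = 194.8964°
wrap2 = π + 2β = 165.1036°

wrap1=194.90_deg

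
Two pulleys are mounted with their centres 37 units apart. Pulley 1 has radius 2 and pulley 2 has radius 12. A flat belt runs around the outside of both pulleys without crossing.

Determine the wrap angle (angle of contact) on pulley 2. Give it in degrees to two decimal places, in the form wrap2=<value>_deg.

open belt: β = asin((r2−r1)/C) = asin(10/37) = 15.6804°
wrap1 = π − 2β = 148.6393°
wrap2 = π + 2β = 211.3607°

wrap2=211.36_deg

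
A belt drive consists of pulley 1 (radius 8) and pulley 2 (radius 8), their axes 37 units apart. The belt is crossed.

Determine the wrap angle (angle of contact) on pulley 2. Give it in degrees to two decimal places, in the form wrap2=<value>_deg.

wrap2=231.24_deg

crossed belt: β = asin((r1+r2)/C) = asin(16/37) = 25.6220°
wrap1 = wrap2 = π + 2β = 231.2441°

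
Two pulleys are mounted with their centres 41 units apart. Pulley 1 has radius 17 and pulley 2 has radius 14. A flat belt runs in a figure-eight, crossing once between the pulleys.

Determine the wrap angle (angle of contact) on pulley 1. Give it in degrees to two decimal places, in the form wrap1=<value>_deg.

wrap1=278.24_deg

crossed belt: β = asin((r1+r2)/C) = asin(31/41) = 49.1214°
wrap1 = wrap2 = π + 2β = 278.2427°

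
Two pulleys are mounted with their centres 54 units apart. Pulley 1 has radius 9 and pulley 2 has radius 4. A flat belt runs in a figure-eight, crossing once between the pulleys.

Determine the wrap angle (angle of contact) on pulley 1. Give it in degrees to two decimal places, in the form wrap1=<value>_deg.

crossed belt: β = asin((r1+r2)/C) = asin(13/54) = 13.9303°
wrap1 = wrap2 = π + 2β = 207.8605°

wrap1=207.86_deg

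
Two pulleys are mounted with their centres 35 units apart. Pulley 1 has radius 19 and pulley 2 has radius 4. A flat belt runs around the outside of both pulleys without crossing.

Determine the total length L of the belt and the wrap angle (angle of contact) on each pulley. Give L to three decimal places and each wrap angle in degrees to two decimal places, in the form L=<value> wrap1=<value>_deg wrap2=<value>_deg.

open belt: β = asin((r2−r1)/C) = asin(-15/35) = -25.3769°
wrap1 = π − 2β = 230.7539°
wrap2 = π + 2β = 129.2461°
tangent length = C·cosβ = 31.6228
L = r1·wrap1 + r2·wrap2 + 2·C·cosβ = 19·4.0274 + 4·2.2558 + 2·31.6228 = 148.7895

L=148.790 wrap1=230.75_deg wrap2=129.25_deg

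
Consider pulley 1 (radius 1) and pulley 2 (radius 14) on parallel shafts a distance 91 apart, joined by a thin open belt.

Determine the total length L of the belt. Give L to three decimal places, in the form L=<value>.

L=230.984

open belt: β = asin((r2−r1)/C) = asin(13/91) = 8.2132°
wrap1 = π − 2β = 163.5736°
wrap2 = π + 2β = 196.4264°
tangent length = C·cosβ = 90.0666
L = r1·wrap1 + r2·wrap2 + 2·C·cosβ = 1·2.8549 + 14·3.4283 + 2·90.0666 = 230.9842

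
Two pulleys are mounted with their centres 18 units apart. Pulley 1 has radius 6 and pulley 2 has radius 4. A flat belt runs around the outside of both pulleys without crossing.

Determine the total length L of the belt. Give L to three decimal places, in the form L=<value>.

open belt: β = asin((r2−r1)/C) = asin(-2/18) = -6.3794°
wrap1 = π − 2β = 192.7587°
wrap2 = π + 2β = 167.2413°
tangent length = C·cosβ = 17.8885
L = r1·wrap1 + r2·wrap2 + 2·C·cosβ = 6·3.3643 + 4·2.9189 + 2·17.8885 = 67.6384

L=67.638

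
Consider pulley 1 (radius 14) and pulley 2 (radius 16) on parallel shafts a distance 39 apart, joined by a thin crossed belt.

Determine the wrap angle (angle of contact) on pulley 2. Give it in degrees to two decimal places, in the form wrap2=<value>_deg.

wrap2=280.57_deg

crossed belt: β = asin((r1+r2)/C) = asin(30/39) = 50.2849°
wrap1 = wrap2 = π + 2β = 280.5697°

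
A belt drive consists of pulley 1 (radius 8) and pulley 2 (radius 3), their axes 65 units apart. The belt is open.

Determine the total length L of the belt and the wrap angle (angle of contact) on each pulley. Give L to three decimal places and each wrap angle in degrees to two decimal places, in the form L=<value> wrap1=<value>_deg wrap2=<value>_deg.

L=164.942 wrap1=188.82_deg wrap2=171.18_deg

open belt: β = asin((r2−r1)/C) = asin(-5/65) = -4.4117°
wrap1 = π − 2β = 188.8235°
wrap2 = π + 2β = 171.1765°
tangent length = C·cosβ = 64.8074
L = r1·wrap1 + r2·wrap2 + 2·C·cosβ = 8·3.2956 + 3·2.9876 + 2·64.8074 = 164.9423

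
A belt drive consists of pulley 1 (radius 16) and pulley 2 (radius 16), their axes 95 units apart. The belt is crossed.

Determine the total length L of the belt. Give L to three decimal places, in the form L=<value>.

crossed belt: β = asin((r1+r2)/C) = asin(32/95) = 19.6846°
wrap1 = wrap2 = π + 2β = 219.3692°
tangent length = C·cosβ = 89.4483
L = (r1+r2)·wrap + 2·C·cosβ = 32·3.8287 + 2·89.4483 = 301.4155

L=301.415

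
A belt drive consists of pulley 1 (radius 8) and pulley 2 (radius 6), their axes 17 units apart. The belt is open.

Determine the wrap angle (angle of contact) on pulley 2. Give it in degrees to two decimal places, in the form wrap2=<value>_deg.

wrap2=166.49_deg

open belt: β = asin((r2−r1)/C) = asin(-2/17) = -6.7563°
wrap1 = π − 2β = 193.5127°
wrap2 = π + 2β = 166.4873°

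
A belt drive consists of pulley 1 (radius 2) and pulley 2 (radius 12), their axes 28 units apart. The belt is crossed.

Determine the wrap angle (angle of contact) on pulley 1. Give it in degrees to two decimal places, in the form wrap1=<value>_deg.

wrap1=240.00_deg

crossed belt: β = asin((r1+r2)/C) = asin(14/28) = 30.0000°
wrap1 = wrap2 = π + 2β = 240.0000°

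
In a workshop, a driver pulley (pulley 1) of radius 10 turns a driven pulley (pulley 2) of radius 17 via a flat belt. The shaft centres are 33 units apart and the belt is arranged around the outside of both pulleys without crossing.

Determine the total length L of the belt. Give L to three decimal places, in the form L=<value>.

L=152.313

open belt: β = asin((r2−r1)/C) = asin(7/33) = 12.2467°
wrap1 = π − 2β = 155.5066°
wrap2 = π + 2β = 204.4934°
tangent length = C·cosβ = 32.2490
L = r1·wrap1 + r2·wrap2 + 2·C·cosβ = 10·2.7141 + 17·3.5691 + 2·32.2490 = 152.3135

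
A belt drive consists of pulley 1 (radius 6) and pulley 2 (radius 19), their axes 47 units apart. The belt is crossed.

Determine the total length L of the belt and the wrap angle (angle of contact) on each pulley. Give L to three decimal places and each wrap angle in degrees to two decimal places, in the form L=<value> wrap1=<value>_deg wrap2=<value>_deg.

L=186.182 wrap1=244.27_deg wrap2=244.27_deg

crossed belt: β = asin((r1+r2)/C) = asin(25/47) = 32.1349°
wrap1 = wrap2 = π + 2β = 244.2699°
tangent length = C·cosβ = 39.7995
L = (r1+r2)·wrap + 2·C·cosβ = 25·4.2633 + 2·39.7995 = 186.1818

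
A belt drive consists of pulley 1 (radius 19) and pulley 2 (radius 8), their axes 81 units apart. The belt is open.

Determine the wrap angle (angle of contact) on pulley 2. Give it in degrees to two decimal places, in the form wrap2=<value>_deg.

open belt: β = asin((r2−r1)/C) = asin(-11/81) = -7.8050°
wrap1 = π − 2β = 195.6101°
wrap2 = π + 2β = 164.3899°

wrap2=164.39_deg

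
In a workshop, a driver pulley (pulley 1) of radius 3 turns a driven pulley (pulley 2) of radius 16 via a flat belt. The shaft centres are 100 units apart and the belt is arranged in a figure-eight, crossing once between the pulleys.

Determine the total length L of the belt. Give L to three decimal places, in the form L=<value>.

L=263.311

crossed belt: β = asin((r1+r2)/C) = asin(19/100) = 10.9528°
wrap1 = wrap2 = π + 2β = 201.9056°
tangent length = C·cosβ = 98.1784
L = (r1+r2)·wrap + 2·C·cosβ = 19·3.5239 + 2·98.1784 = 263.3112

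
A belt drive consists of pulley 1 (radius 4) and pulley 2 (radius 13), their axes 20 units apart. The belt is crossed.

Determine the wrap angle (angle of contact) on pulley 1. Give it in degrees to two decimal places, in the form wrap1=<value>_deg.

wrap1=296.42_deg

crossed belt: β = asin((r1+r2)/C) = asin(17/20) = 58.2117°
wrap1 = wrap2 = π + 2β = 296.4233°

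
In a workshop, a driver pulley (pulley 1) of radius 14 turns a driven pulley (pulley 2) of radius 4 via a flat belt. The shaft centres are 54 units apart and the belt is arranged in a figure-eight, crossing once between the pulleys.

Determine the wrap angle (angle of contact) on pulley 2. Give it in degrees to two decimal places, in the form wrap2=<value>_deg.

wrap2=218.94_deg

crossed belt: β = asin((r1+r2)/C) = asin(18/54) = 19.4712°
wrap1 = wrap2 = π + 2β = 218.9424°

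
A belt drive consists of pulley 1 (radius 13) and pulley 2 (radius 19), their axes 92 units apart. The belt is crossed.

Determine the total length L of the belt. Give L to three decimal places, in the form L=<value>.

crossed belt: β = asin((r1+r2)/C) = asin(32/92) = 20.3544°
wrap1 = wrap2 = π + 2β = 220.7088°
tangent length = C·cosβ = 86.2554
L = (r1+r2)·wrap + 2·C·cosβ = 32·3.8521 + 2·86.2554 = 295.7779

L=295.778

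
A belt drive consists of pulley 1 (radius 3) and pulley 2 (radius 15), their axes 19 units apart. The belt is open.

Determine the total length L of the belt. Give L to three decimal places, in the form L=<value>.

L=102.417

open belt: β = asin((r2−r1)/C) = asin(12/19) = 39.1667°
wrap1 = π − 2β = 101.6666°
wrap2 = π + 2β = 258.3334°
tangent length = C·cosβ = 14.7309
L = r1·wrap1 + r2·wrap2 + 2·C·cosβ = 3·1.7744 + 15·4.5088 + 2·14.7309 = 102.4166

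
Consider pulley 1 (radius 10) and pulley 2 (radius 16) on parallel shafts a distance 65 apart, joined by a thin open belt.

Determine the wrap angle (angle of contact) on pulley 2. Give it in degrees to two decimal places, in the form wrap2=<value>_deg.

wrap2=190.59_deg

open belt: β = asin((r2−r1)/C) = asin(6/65) = 5.2964°
wrap1 = π − 2β = 169.4072°
wrap2 = π + 2β = 190.5928°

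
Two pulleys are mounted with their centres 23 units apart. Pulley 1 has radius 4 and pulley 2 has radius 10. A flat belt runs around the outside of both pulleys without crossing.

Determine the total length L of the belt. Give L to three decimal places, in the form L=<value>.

L=91.557

open belt: β = asin((r2−r1)/C) = asin(6/23) = 15.1217°
wrap1 = π − 2β = 149.7567°
wrap2 = π + 2β = 210.2433°
tangent length = C·cosβ = 22.2036
L = r1·wrap1 + r2·wrap2 + 2·C·cosβ = 4·2.6137 + 10·3.6694 + 2·22.2036 = 91.5566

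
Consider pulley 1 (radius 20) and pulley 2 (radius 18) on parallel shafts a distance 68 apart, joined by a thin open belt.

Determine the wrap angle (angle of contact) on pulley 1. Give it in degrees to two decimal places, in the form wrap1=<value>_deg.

open belt: β = asin((r2−r1)/C) = asin(-2/68) = -1.6854°
wrap1 = π − 2β = 183.3708°
wrap2 = π + 2β = 176.6292°

wrap1=183.37_deg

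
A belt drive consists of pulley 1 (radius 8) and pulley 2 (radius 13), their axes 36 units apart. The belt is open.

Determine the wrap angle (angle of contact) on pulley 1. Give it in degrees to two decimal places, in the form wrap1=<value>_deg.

open belt: β = asin((r2−r1)/C) = asin(5/36) = 7.9836°
wrap1 = π − 2β = 164.0329°
wrap2 = π + 2β = 195.9671°

wrap1=164.03_deg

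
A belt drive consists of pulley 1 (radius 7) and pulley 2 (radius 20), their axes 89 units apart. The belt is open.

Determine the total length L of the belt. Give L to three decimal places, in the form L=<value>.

L=264.725

open belt: β = asin((r2−r1)/C) = asin(13/89) = 8.3991°
wrap1 = π − 2β = 163.2018°
wrap2 = π + 2β = 196.7982°
tangent length = C·cosβ = 88.0454
L = r1·wrap1 + r2·wrap2 + 2·C·cosβ = 7·2.8484 + 20·3.4348 + 2·88.0454 = 264.7253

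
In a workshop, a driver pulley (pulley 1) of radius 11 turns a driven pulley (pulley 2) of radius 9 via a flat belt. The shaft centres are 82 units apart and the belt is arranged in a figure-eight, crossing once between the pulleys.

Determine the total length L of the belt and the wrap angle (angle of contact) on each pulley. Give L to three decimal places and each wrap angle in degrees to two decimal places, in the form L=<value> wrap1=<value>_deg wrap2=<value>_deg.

crossed belt: β = asin((r1+r2)/C) = asin(20/82) = 14.1170°
wrap1 = wrap2 = π + 2β = 208.2340°
tangent length = C·cosβ = 79.5236
L = (r1+r2)·wrap + 2·C·cosβ = 20·3.6344 + 2·79.5236 = 231.7345

L=231.735 wrap1=208.23_deg wrap2=208.23_deg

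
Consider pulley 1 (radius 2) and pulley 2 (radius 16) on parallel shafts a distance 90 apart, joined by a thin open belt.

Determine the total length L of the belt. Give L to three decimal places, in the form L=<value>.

open belt: β = asin((r2−r1)/C) = asin(14/90) = 8.9490°
wrap1 = π − 2β = 162.1020°
wrap2 = π + 2β = 197.8980°
tangent length = C·cosβ = 88.9044
L = r1·wrap1 + r2·wrap2 + 2·C·cosβ = 2·2.8292 + 16·3.4540 + 2·88.9044 = 238.7309

L=238.731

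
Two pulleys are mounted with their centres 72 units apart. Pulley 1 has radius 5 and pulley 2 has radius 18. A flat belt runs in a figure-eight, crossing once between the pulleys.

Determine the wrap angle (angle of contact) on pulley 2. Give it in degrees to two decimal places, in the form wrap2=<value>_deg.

wrap2=217.26_deg

crossed belt: β = asin((r1+r2)/C) = asin(23/72) = 18.6293°
wrap1 = wrap2 = π + 2β = 217.2587°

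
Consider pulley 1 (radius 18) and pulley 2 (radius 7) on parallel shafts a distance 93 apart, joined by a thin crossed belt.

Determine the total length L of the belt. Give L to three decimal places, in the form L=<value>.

L=271.302

crossed belt: β = asin((r1+r2)/C) = asin(25/93) = 15.5939°
wrap1 = wrap2 = π + 2β = 211.1878°
tangent length = C·cosβ = 89.5768
L = (r1+r2)·wrap + 2·C·cosβ = 25·3.6859 + 2·89.5768 = 271.3016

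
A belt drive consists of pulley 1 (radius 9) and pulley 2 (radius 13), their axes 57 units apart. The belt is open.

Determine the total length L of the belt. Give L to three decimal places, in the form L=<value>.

L=183.396

open belt: β = asin((r2−r1)/C) = asin(4/57) = 4.0241°
wrap1 = π − 2β = 171.9519°
wrap2 = π + 2β = 188.0481°
tangent length = C·cosβ = 56.8595
L = r1·wrap1 + r2·wrap2 + 2·C·cosβ = 9·3.0011 + 13·3.2821 + 2·56.8595 = 183.3959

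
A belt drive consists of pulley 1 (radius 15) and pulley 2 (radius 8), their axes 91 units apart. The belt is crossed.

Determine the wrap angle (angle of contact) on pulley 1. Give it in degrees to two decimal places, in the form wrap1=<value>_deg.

crossed belt: β = asin((r1+r2)/C) = asin(23/91) = 14.6401°
wrap1 = wrap2 = π + 2β = 209.2803°

wrap1=209.28_deg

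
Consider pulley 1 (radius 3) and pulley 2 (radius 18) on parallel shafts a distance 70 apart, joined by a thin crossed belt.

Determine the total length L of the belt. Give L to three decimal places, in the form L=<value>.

crossed belt: β = asin((r1+r2)/C) = asin(21/70) = 17.4576°
wrap1 = wrap2 = π + 2β = 214.9152°
tangent length = C·cosβ = 66.7757
L = (r1+r2)·wrap + 2·C·cosβ = 21·3.7510 + 2·66.7757 = 212.3220

L=212.322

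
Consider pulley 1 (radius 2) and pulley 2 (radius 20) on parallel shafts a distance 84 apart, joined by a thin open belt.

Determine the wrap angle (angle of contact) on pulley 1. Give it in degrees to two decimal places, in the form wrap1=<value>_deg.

wrap1=155.25_deg

open belt: β = asin((r2−r1)/C) = asin(18/84) = 12.3736°
wrap1 = π − 2β = 155.2527°
wrap2 = π + 2β = 204.7473°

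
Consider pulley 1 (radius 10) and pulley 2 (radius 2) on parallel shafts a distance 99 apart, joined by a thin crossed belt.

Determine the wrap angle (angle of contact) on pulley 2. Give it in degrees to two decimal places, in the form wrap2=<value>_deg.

wrap2=193.92_deg

crossed belt: β = asin((r1+r2)/C) = asin(12/99) = 6.9621°
wrap1 = wrap2 = π + 2β = 193.9241°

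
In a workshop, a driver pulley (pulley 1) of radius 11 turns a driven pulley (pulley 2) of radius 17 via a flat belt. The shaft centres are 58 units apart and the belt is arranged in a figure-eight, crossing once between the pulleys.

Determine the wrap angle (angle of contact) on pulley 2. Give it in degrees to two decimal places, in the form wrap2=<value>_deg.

crossed belt: β = asin((r1+r2)/C) = asin(28/58) = 28.8657°
wrap1 = wrap2 = π + 2β = 237.7315°

wrap2=237.73_deg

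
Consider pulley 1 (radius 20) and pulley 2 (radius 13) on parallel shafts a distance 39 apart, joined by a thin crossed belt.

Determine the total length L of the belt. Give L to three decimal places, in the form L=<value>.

crossed belt: β = asin((r1+r2)/C) = asin(33/39) = 57.7958°
wrap1 = wrap2 = π + 2β = 295.5915°
tangent length = C·cosβ = 20.7846
L = (r1+r2)·wrap + 2·C·cosβ = 33·5.1590 + 2·20.7846 = 211.8177

L=211.818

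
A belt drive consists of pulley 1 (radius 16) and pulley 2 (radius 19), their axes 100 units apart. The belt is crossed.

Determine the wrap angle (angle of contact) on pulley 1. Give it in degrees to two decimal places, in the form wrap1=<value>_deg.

wrap1=220.97_deg

crossed belt: β = asin((r1+r2)/C) = asin(35/100) = 20.4873°
wrap1 = wrap2 = π + 2β = 220.9746°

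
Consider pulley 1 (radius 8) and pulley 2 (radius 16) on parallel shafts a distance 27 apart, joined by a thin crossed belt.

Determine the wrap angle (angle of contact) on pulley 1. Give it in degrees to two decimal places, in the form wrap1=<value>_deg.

crossed belt: β = asin((r1+r2)/C) = asin(24/27) = 62.7340°
wrap1 = wrap2 = π + 2β = 305.4679°

wrap1=305.47_deg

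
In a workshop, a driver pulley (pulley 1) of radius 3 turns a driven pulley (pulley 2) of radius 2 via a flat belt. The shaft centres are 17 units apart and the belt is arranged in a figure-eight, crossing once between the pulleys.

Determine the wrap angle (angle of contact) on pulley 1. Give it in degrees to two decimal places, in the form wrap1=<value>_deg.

wrap1=214.21_deg

crossed belt: β = asin((r1+r2)/C) = asin(5/17) = 17.1046°
wrap1 = wrap2 = π + 2β = 214.2093°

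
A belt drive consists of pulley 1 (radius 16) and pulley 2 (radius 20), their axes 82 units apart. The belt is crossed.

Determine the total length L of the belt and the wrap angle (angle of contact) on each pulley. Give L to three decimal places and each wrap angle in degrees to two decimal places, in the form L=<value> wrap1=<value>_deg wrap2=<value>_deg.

L=293.172 wrap1=232.08_deg wrap2=232.08_deg

crossed belt: β = asin((r1+r2)/C) = asin(36/82) = 26.0416°
wrap1 = wrap2 = π + 2β = 232.0833°
tangent length = C·cosβ = 73.6750
L = (r1+r2)·wrap + 2·C·cosβ = 36·4.0506 + 2·73.6750 = 293.1722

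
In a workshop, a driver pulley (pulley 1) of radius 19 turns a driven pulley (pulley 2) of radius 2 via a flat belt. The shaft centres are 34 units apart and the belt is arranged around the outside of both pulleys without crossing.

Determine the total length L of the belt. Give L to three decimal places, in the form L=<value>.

L=142.666

open belt: β = asin((r2−r1)/C) = asin(-17/34) = -30.0000°
wrap1 = π − 2β = 240.0000°
wrap2 = π + 2β = 120.0000°
tangent length = C·cosβ = 29.4449
L = r1·wrap1 + r2·wrap2 + 2·C·cosβ = 19·4.1888 + 2·2.0944 + 2·29.4449 = 142.6655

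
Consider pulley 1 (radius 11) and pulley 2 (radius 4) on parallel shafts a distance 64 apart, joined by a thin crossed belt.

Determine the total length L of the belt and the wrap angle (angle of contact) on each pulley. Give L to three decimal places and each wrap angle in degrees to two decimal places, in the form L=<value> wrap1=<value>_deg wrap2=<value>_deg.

crossed belt: β = asin((r1+r2)/C) = asin(15/64) = 13.5548°
wrap1 = wrap2 = π + 2β = 207.1096°
tangent length = C·cosβ = 62.2174
L = (r1+r2)·wrap + 2·C·cosβ = 15·3.6147 + 2·62.2174 = 178.6559

L=178.656 wrap1=207.11_deg wrap2=207.11_deg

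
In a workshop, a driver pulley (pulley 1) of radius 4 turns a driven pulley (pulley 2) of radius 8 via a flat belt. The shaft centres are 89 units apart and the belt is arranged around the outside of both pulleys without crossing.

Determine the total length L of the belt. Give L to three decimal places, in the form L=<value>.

L=215.879

open belt: β = asin((r2−r1)/C) = asin(4/89) = 2.5760°
wrap1 = π − 2β = 174.8481°
wrap2 = π + 2β = 185.1519°
tangent length = C·cosβ = 88.9101
L = r1·wrap1 + r2·wrap2 + 2·C·cosβ = 4·3.0517 + 8·3.2315 + 2·88.9101 = 215.8789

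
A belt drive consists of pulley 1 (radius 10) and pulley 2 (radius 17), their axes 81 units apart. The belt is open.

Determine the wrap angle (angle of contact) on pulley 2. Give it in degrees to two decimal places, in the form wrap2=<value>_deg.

wrap2=189.92_deg

open belt: β = asin((r2−r1)/C) = asin(7/81) = 4.9577°
wrap1 = π − 2β = 170.0847°
wrap2 = π + 2β = 189.9153°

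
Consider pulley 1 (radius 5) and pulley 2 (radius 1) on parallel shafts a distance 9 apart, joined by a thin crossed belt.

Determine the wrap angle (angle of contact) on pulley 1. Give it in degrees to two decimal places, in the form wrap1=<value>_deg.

crossed belt: β = asin((r1+r2)/C) = asin(6/9) = 41.8103°
wrap1 = wrap2 = π + 2β = 263.6206°

wrap1=263.62_deg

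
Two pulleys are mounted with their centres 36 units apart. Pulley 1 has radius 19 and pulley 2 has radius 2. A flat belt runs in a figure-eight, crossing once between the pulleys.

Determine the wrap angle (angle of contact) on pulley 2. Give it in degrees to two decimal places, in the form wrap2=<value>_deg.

wrap2=251.37_deg

crossed belt: β = asin((r1+r2)/C) = asin(21/36) = 35.6853°
wrap1 = wrap2 = π + 2β = 251.3707°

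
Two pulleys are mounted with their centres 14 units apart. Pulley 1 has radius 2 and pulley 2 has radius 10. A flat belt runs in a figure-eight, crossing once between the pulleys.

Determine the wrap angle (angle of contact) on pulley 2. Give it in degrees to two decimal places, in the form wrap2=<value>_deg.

crossed belt: β = asin((r1+r2)/C) = asin(12/14) = 58.9973°
wrap1 = wrap2 = π + 2β = 297.9946°

wrap2=297.99_deg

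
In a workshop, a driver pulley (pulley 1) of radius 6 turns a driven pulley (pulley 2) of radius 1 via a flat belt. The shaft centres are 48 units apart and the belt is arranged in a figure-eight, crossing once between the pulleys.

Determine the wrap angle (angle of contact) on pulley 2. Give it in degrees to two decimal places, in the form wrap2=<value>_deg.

crossed belt: β = asin((r1+r2)/C) = asin(7/48) = 8.3855°
wrap1 = wrap2 = π + 2β = 196.7711°

wrap2=196.77_deg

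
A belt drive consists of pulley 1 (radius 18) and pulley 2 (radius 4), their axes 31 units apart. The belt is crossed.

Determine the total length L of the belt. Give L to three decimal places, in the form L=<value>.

L=147.513

crossed belt: β = asin((r1+r2)/C) = asin(22/31) = 45.2087°
wrap1 = wrap2 = π + 2β = 270.4174°
tangent length = C·cosβ = 21.8403
L = (r1+r2)·wrap + 2·C·cosβ = 22·4.7197 + 2·21.8403 = 147.5135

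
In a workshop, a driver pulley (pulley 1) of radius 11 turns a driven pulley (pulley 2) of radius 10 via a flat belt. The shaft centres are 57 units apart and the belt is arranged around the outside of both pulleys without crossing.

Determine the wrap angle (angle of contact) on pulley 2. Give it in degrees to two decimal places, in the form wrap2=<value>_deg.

wrap2=177.99_deg

open belt: β = asin((r2−r1)/C) = asin(-1/57) = -1.0052°
wrap1 = π − 2β = 182.0105°
wrap2 = π + 2β = 177.9895°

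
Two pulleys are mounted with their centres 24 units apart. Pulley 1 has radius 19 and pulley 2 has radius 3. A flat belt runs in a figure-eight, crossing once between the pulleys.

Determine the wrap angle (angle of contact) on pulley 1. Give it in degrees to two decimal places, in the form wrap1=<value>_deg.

crossed belt: β = asin((r1+r2)/C) = asin(22/24) = 66.4435°
wrap1 = wrap2 = π + 2β = 312.8871°

wrap1=312.89_deg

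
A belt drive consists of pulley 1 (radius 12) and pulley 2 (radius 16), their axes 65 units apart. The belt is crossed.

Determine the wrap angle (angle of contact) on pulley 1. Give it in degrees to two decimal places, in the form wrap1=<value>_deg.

wrap1=231.03_deg

crossed belt: β = asin((r1+r2)/C) = asin(28/65) = 25.5164°
wrap1 = wrap2 = π + 2β = 231.0328°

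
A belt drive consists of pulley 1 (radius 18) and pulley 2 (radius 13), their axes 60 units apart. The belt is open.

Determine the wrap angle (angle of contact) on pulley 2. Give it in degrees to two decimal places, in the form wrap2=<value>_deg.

wrap2=170.44_deg

open belt: β = asin((r2−r1)/C) = asin(-5/60) = -4.7802°
wrap1 = π − 2β = 189.5604°
wrap2 = π + 2β = 170.4396°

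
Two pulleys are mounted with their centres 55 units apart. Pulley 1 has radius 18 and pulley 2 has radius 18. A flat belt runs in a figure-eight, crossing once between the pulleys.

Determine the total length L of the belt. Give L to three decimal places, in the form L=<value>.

L=247.638

crossed belt: β = asin((r1+r2)/C) = asin(36/55) = 40.8852°
wrap1 = wrap2 = π + 2β = 261.7704°
tangent length = C·cosβ = 41.5812
L = (r1+r2)·wrap + 2·C·cosβ = 36·4.5688 + 2·41.5812 = 247.6377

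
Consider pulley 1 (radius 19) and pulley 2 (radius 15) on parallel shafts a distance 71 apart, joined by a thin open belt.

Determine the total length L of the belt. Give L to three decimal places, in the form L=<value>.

open belt: β = asin((r2−r1)/C) = asin(-4/71) = -3.2296°
wrap1 = π − 2β = 186.4593°
wrap2 = π + 2β = 173.5407°
tangent length = C·cosβ = 70.8872
L = r1·wrap1 + r2·wrap2 + 2·C·cosβ = 19·3.2543 + 15·3.0289 + 2·70.8872 = 249.0396

L=249.040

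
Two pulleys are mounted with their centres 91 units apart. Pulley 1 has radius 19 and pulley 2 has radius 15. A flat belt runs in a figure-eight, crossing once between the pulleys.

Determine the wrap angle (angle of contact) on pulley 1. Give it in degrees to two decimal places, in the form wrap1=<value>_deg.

crossed belt: β = asin((r1+r2)/C) = asin(34/91) = 21.9394°
wrap1 = wrap2 = π + 2β = 223.8789°

wrap1=223.88_deg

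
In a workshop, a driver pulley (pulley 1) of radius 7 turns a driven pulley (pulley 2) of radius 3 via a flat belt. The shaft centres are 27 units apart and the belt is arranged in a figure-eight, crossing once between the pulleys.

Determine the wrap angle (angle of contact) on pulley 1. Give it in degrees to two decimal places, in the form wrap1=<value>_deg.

wrap1=223.48_deg

crossed belt: β = asin((r1+r2)/C) = asin(10/27) = 21.7385°
wrap1 = wrap2 = π + 2β = 223.4769°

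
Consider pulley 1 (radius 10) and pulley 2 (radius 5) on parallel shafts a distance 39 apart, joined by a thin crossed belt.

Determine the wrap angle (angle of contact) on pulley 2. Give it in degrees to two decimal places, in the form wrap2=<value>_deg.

crossed belt: β = asin((r1+r2)/C) = asin(15/39) = 22.6199°
wrap1 = wrap2 = π + 2β = 225.2397°

wrap2=225.24_deg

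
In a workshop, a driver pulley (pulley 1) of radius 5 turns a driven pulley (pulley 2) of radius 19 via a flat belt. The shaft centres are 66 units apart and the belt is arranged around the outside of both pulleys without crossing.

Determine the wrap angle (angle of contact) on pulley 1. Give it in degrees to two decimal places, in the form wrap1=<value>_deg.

open belt: β = asin((r2−r1)/C) = asin(14/66) = 12.2467°
wrap1 = π − 2β = 155.5066°
wrap2 = π + 2β = 204.4934°

wrap1=155.51_deg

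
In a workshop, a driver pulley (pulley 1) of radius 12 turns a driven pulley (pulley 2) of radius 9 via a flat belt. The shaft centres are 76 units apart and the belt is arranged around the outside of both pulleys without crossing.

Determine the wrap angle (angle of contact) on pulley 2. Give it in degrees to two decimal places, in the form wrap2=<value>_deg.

open belt: β = asin((r2−r1)/C) = asin(-3/76) = -2.2623°
wrap1 = π − 2β = 184.5245°
wrap2 = π + 2β = 175.4755°

wrap2=175.48_deg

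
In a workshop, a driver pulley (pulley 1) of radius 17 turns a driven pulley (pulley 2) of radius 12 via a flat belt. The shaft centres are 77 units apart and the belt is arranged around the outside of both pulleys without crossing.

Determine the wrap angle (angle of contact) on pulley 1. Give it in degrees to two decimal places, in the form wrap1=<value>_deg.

open belt: β = asin((r2−r1)/C) = asin(-5/77) = -3.7231°
wrap1 = π − 2β = 187.4462°
wrap2 = π + 2β = 172.5538°

wrap1=187.45_deg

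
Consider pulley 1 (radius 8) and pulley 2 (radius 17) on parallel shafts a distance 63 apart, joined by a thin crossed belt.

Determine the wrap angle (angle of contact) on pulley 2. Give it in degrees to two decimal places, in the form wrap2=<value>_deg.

wrap2=226.76_deg

crossed belt: β = asin((r1+r2)/C) = asin(25/63) = 23.3799°
wrap1 = wrap2 = π + 2β = 226.7597°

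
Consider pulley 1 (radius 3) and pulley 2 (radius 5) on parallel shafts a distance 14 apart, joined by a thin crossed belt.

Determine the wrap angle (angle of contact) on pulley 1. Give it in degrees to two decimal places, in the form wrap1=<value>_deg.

crossed belt: β = asin((r1+r2)/C) = asin(8/14) = 34.8499°
wrap1 = wrap2 = π + 2β = 249.6998°

wrap1=249.70_deg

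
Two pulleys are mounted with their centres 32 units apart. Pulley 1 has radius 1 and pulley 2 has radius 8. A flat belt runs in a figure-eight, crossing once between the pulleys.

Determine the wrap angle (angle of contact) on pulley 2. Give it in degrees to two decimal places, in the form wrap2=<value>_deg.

crossed belt: β = asin((r1+r2)/C) = asin(9/32) = 16.3348°
wrap1 = wrap2 = π + 2β = 212.6696°

wrap2=212.67_deg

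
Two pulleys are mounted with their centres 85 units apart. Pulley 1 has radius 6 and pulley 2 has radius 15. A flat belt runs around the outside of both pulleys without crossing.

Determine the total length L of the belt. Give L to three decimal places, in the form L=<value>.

open belt: β = asin((r2−r1)/C) = asin(9/85) = 6.0780°
wrap1 = π − 2β = 167.8440°
wrap2 = π + 2β = 192.1560°
tangent length = C·cosβ = 84.5222
L = r1·wrap1 + r2·wrap2 + 2·C·cosβ = 6·2.9294 + 15·3.3538 + 2·84.5222 = 236.9273

L=236.927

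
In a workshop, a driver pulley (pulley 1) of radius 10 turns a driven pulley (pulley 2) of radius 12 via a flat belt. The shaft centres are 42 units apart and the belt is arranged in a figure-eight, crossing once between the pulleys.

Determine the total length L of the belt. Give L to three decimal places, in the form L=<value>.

crossed belt: β = asin((r1+r2)/C) = asin(22/42) = 31.5881°
wrap1 = wrap2 = π + 2β = 243.1763°
tangent length = C·cosβ = 35.7771
L = (r1+r2)·wrap + 2·C·cosβ = 22·4.2442 + 2·35.7771 = 164.9272

L=164.927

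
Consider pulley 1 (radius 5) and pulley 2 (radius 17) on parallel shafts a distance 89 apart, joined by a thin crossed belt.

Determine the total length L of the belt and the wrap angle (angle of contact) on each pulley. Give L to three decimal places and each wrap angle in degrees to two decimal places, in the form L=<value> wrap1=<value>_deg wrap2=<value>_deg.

L=252.581 wrap1=208.62_deg wrap2=208.62_deg

crossed belt: β = asin((r1+r2)/C) = asin(22/89) = 14.3114°
wrap1 = wrap2 = π + 2β = 208.6227°
tangent length = C·cosβ = 86.2380
L = (r1+r2)·wrap + 2·C·cosβ = 22·3.6412 + 2·86.2380 = 252.5815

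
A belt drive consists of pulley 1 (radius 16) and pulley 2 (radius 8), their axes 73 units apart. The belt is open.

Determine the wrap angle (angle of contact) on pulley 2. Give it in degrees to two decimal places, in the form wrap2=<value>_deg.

wrap2=167.42_deg

open belt: β = asin((r2−r1)/C) = asin(-8/73) = -6.2916°
wrap1 = π − 2β = 192.5833°
wrap2 = π + 2β = 167.4167°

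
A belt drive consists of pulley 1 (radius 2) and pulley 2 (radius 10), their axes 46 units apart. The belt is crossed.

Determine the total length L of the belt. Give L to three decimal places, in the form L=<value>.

L=132.848

crossed belt: β = asin((r1+r2)/C) = asin(12/46) = 15.1217°
wrap1 = wrap2 = π + 2β = 210.2433°
tangent length = C·cosβ = 44.4072
L = (r1+r2)·wrap + 2·C·cosβ = 12·3.6694 + 2·44.4072 = 132.8477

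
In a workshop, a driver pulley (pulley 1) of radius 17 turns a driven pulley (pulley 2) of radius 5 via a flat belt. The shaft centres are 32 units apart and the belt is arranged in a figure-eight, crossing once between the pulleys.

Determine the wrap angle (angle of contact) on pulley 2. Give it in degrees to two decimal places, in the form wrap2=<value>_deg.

wrap2=266.87_deg

crossed belt: β = asin((r1+r2)/C) = asin(22/32) = 43.4325°
wrap1 = wrap2 = π + 2β = 266.8651°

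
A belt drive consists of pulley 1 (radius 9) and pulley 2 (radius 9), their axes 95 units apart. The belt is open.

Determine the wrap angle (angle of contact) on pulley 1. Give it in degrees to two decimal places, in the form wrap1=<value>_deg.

wrap1=180.00_deg

open belt: β = asin((r2−r1)/C) = asin(0/95) = 0.0000°
wrap1 = π − 2β = 180.0000°
wrap2 = π + 2β = 180.0000°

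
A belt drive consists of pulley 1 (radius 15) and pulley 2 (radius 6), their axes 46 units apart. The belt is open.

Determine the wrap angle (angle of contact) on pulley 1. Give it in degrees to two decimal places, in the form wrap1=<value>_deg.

wrap1=202.57_deg

open belt: β = asin((r2−r1)/C) = asin(-9/46) = -11.2828°
wrap1 = π − 2β = 202.5656°
wrap2 = π + 2β = 157.4344°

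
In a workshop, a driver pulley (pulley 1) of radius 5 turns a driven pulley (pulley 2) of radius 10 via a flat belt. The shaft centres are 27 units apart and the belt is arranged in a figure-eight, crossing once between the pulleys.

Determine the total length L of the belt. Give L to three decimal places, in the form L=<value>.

crossed belt: β = asin((r1+r2)/C) = asin(15/27) = 33.7490°
wrap1 = wrap2 = π + 2β = 247.4980°
tangent length = C·cosβ = 22.4499
L = (r1+r2)·wrap + 2·C·cosβ = 15·4.3197 + 2·22.4499 = 109.6947

L=109.695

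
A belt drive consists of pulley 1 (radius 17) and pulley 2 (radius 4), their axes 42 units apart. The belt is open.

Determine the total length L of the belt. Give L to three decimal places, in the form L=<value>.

open belt: β = asin((r2−r1)/C) = asin(-13/42) = -18.0305°
wrap1 = π − 2β = 216.0611°
wrap2 = π + 2β = 143.9389°
tangent length = C·cosβ = 39.9375
L = r1·wrap1 + r2·wrap2 + 2·C·cosβ = 17·3.7710 + 4·2.5122 + 2·39.9375 = 154.0303

L=154.030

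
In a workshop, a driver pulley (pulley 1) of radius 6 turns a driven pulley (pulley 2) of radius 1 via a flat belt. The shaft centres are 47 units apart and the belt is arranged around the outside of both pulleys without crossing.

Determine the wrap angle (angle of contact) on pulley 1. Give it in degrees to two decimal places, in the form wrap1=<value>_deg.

open belt: β = asin((r2−r1)/C) = asin(-5/47) = -6.1069°
wrap1 = π − 2β = 192.2137°
wrap2 = π + 2β = 167.7863°

wrap1=192.21_deg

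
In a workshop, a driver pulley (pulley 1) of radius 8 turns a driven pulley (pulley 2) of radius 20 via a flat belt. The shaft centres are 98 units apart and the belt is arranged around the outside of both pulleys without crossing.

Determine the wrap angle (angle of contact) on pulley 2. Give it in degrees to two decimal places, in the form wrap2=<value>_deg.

open belt: β = asin((r2−r1)/C) = asin(12/98) = 7.0335°
wrap1 = π − 2β = 165.9331°
wrap2 = π + 2β = 194.0669°

wrap2=194.07_deg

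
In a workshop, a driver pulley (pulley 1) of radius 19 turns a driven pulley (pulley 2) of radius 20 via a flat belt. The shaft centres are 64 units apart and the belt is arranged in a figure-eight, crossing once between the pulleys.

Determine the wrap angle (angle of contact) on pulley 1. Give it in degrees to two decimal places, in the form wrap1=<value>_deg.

wrap1=255.09_deg

crossed belt: β = asin((r1+r2)/C) = asin(39/64) = 37.5443°
wrap1 = wrap2 = π + 2β = 255.0887°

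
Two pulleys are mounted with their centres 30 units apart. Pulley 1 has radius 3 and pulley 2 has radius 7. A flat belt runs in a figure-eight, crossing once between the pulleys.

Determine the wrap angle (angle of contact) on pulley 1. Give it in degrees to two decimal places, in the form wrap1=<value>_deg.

crossed belt: β = asin((r1+r2)/C) = asin(10/30) = 19.4712°
wrap1 = wrap2 = π + 2β = 218.9424°

wrap1=218.94_deg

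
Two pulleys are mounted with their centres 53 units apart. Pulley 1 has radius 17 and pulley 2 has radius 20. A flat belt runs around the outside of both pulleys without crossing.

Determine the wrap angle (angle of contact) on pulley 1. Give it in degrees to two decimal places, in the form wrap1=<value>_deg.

wrap1=173.51_deg

open belt: β = asin((r2−r1)/C) = asin(3/53) = 3.2449°
wrap1 = π − 2β = 173.5102°
wrap2 = π + 2β = 186.4898°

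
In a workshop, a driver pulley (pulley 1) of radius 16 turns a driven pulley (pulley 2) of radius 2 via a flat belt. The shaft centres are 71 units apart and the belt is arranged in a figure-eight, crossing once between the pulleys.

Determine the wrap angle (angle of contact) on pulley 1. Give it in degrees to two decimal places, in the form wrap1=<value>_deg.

crossed belt: β = asin((r1+r2)/C) = asin(18/71) = 14.6860°
wrap1 = wrap2 = π + 2β = 209.3719°

wrap1=209.37_deg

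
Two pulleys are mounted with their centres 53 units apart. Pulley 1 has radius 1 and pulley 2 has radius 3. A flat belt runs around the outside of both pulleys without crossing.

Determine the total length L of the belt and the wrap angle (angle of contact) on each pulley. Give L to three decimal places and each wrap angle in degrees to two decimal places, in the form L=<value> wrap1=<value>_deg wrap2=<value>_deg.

L=118.642 wrap1=175.67_deg wrap2=184.33_deg

open belt: β = asin((r2−r1)/C) = asin(2/53) = 2.1626°
wrap1 = π − 2β = 175.6748°
wrap2 = π + 2β = 184.3252°
tangent length = C·cosβ = 52.9623
L = r1·wrap1 + r2·wrap2 + 2·C·cosβ = 1·3.0661 + 3·3.2171 + 2·52.9623 = 118.6419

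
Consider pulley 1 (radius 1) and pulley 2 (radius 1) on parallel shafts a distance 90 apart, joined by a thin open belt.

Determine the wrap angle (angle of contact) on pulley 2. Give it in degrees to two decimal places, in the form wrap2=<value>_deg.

wrap2=180.00_deg

open belt: β = asin((r2−r1)/C) = asin(0/90) = 0.0000°
wrap1 = π − 2β = 180.0000°
wrap2 = π + 2β = 180.0000°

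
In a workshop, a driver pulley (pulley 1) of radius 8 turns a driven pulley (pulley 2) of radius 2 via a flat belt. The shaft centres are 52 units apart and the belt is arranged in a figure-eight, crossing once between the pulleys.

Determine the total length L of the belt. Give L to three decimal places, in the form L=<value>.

L=137.345

crossed belt: β = asin((r1+r2)/C) = asin(10/52) = 11.0875°
wrap1 = wrap2 = π + 2β = 202.1750°
tangent length = C·cosβ = 51.0294
L = (r1+r2)·wrap + 2·C·cosβ = 10·3.5286 + 2·51.0294 = 137.3450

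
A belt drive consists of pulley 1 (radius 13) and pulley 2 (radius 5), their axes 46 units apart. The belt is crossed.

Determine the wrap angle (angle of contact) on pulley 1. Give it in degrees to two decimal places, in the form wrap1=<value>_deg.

crossed belt: β = asin((r1+r2)/C) = asin(18/46) = 23.0357°
wrap1 = wrap2 = π + 2β = 226.0714°

wrap1=226.07_deg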